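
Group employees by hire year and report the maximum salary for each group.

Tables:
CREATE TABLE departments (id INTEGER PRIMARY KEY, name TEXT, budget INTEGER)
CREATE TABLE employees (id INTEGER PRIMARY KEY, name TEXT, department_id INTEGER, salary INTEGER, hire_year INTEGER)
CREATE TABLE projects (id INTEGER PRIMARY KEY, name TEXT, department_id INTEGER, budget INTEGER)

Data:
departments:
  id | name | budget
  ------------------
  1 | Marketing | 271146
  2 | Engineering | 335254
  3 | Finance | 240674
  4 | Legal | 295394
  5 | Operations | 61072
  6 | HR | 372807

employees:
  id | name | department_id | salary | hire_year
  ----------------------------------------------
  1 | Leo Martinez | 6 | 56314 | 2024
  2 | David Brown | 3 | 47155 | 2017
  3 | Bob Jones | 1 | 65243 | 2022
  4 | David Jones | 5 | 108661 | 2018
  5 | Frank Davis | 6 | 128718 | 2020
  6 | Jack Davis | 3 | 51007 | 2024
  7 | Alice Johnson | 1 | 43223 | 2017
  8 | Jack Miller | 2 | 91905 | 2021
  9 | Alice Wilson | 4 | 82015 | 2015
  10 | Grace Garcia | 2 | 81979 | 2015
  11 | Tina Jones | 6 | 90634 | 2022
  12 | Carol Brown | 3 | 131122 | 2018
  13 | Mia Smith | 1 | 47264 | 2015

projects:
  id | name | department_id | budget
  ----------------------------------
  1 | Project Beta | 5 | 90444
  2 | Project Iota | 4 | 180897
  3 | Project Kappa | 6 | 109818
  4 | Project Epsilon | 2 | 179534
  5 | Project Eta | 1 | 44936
SELECT hire_year, MAX(salary) AS max_salary FROM employees GROUP BY hire_year

Execution result:
hire_year | max_salary
2015 | 82015
2017 | 47155
2018 | 131122
2020 | 128718
2021 | 91905
2022 | 90634
2024 | 56314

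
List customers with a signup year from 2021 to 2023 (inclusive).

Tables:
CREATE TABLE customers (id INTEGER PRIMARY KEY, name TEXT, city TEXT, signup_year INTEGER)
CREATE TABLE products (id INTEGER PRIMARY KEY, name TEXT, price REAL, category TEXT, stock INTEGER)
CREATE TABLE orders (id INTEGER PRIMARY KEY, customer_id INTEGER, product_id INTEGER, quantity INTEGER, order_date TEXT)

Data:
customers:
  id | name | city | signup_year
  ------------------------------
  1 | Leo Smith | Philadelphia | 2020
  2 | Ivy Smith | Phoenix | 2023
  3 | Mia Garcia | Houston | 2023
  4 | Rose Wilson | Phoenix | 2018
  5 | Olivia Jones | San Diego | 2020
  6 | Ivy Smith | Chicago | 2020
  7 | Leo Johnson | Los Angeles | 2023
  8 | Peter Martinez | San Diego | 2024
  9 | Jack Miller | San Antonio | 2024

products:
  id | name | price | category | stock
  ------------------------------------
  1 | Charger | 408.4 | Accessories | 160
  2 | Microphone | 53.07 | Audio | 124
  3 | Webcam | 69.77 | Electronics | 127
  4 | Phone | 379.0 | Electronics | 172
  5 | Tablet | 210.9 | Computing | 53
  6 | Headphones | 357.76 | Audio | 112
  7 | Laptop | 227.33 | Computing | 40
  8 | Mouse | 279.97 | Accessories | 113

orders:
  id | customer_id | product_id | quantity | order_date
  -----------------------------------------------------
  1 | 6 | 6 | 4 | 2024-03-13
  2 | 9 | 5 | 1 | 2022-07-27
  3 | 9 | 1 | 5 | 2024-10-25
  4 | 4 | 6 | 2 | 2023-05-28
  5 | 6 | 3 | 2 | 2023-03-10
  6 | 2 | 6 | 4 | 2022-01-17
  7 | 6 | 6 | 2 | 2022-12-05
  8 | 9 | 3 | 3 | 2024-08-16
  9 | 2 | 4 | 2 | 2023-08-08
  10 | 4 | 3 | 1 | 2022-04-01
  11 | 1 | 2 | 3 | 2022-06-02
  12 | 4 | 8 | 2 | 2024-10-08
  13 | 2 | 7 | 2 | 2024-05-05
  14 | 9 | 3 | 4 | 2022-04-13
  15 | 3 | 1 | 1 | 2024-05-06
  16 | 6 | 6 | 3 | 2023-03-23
SELECT name, signup_year FROM customers WHERE signup_year BETWEEN 2021 AND 2023

Execution result:
name | signup_year
Ivy Smith | 2023
Mia Garcia | 2023
Leo Johnson | 2023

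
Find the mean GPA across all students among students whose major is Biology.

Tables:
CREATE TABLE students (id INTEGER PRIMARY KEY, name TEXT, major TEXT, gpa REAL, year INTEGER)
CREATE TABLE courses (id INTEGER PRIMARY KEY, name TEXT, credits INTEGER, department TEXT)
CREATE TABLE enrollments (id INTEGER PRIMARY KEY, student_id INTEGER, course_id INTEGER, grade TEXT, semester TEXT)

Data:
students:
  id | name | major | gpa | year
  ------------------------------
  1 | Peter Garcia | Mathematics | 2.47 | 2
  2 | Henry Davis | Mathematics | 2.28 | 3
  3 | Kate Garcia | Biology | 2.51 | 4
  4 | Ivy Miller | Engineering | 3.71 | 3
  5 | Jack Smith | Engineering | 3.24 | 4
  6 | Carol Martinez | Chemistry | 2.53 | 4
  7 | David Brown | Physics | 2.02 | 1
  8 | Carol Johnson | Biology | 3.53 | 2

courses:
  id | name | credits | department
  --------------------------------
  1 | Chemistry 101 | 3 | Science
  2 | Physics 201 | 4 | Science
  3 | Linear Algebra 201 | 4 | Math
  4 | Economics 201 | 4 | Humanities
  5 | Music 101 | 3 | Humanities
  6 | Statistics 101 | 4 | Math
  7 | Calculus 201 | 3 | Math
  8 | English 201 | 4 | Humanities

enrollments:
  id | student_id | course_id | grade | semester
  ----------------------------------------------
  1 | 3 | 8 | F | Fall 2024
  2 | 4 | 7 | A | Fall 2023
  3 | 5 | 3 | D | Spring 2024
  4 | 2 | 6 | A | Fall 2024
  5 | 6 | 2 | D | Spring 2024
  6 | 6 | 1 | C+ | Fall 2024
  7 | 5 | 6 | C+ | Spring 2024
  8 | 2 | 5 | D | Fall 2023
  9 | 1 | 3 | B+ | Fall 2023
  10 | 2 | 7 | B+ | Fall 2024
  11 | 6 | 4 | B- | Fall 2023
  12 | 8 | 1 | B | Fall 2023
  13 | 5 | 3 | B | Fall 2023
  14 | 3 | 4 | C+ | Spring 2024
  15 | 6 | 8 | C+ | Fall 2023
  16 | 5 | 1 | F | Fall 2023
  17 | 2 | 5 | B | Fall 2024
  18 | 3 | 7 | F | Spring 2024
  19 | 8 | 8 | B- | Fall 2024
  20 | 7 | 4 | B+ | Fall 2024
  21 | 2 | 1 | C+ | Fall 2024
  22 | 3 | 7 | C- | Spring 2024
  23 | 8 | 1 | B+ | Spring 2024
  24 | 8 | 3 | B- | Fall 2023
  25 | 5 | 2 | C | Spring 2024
SELECT AVG(gpa) FROM students WHERE major = 'Biology'

Execution result:
3.02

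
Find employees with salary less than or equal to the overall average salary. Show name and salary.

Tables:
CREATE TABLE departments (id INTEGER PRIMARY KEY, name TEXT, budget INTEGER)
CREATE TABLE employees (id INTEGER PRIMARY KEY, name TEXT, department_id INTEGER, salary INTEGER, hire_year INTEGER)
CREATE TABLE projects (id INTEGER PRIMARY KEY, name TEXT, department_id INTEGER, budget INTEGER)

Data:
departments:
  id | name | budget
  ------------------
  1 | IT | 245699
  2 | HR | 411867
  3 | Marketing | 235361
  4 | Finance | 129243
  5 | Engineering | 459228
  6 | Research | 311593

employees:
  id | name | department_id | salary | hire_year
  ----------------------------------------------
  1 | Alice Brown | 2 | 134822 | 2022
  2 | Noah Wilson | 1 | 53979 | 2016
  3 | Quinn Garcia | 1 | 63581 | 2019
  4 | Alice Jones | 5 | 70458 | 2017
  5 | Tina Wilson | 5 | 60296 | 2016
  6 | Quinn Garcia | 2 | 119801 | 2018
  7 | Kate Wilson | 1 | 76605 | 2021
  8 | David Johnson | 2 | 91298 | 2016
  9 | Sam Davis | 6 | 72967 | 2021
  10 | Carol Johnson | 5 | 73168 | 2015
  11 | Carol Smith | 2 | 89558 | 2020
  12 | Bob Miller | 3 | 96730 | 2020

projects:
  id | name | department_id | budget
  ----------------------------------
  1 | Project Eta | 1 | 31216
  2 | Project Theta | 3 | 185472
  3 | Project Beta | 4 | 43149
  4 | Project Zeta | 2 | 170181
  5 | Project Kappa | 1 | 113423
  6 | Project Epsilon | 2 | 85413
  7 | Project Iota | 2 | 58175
SELECT name, salary FROM employees WHERE salary <= (SELECT AVG(salary) FROM employees)

Execution result:
name | salary
Noah Wilson | 53979
Quinn Garcia | 63581
Alice Jones | 70458
Tina Wilson | 60296
Kate Wilson | 76605
Sam Davis | 72967
Carol Johnson | 73168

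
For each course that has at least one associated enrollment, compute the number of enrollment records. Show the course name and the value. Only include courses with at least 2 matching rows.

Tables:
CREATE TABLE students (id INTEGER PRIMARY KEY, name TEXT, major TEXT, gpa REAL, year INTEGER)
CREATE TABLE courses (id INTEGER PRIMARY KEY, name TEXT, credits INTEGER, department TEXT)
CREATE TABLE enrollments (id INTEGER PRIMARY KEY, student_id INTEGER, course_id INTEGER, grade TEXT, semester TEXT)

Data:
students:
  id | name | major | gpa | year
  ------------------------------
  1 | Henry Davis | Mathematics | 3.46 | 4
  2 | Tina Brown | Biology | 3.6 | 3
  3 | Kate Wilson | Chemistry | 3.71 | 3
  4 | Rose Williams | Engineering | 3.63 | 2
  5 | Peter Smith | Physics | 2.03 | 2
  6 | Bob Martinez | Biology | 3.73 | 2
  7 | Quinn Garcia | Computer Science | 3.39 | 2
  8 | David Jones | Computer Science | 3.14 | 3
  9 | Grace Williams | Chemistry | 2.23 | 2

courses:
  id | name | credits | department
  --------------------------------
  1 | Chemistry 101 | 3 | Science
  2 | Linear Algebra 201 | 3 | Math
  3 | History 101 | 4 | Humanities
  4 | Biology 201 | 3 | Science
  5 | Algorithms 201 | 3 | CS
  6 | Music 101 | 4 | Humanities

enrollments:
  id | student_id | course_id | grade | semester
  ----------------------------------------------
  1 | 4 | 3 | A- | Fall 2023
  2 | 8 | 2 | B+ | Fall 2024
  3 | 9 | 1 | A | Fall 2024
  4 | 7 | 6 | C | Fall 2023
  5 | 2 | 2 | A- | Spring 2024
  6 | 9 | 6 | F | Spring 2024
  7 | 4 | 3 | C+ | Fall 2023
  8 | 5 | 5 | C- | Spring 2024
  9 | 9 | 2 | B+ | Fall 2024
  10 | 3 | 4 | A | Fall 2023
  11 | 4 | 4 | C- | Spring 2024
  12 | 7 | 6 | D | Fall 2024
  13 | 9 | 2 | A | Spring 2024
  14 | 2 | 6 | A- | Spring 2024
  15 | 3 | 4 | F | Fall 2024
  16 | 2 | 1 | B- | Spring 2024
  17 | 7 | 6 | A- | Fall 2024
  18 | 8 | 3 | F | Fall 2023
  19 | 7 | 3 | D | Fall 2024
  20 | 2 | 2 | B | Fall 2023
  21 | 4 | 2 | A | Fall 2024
SELECT p.name, COUNT(*) AS n FROM enrollments c JOIN courses p ON c.course_id = p.id GROUP BY p.id, p.name HAVING COUNT(*) >= 2

Execution result:
name | n
Chemistry 101 | 2
Linear Algebra 201 | 6
History 101 | 4
Biology 201 | 3
Music 101 | 5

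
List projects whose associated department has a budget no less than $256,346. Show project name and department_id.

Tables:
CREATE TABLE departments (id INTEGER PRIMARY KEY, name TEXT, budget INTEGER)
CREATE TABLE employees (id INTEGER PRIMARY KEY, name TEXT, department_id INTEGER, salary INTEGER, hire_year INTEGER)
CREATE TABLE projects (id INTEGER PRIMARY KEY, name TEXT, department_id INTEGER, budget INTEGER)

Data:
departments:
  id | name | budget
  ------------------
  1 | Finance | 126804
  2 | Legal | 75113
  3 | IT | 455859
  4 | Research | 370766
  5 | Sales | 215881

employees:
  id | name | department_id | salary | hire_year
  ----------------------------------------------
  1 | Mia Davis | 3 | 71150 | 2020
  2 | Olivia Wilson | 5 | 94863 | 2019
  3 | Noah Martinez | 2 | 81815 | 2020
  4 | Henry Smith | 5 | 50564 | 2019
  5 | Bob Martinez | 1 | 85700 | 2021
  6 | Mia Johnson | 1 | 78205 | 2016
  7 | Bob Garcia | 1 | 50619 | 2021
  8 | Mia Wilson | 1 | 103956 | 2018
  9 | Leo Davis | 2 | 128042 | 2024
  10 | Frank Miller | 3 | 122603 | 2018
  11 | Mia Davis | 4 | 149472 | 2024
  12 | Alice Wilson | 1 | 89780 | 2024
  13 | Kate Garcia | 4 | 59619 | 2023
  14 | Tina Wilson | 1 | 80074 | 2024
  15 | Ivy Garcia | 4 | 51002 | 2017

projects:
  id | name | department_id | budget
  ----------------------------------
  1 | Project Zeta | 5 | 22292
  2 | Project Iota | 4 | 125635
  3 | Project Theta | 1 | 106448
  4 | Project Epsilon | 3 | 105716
SELECT name, department_id FROM projects WHERE department_id IN (SELECT id FROM departments WHERE budget >= 256346)

Execution result:
name | department_id
Project Iota | 4
Project Epsilon | 3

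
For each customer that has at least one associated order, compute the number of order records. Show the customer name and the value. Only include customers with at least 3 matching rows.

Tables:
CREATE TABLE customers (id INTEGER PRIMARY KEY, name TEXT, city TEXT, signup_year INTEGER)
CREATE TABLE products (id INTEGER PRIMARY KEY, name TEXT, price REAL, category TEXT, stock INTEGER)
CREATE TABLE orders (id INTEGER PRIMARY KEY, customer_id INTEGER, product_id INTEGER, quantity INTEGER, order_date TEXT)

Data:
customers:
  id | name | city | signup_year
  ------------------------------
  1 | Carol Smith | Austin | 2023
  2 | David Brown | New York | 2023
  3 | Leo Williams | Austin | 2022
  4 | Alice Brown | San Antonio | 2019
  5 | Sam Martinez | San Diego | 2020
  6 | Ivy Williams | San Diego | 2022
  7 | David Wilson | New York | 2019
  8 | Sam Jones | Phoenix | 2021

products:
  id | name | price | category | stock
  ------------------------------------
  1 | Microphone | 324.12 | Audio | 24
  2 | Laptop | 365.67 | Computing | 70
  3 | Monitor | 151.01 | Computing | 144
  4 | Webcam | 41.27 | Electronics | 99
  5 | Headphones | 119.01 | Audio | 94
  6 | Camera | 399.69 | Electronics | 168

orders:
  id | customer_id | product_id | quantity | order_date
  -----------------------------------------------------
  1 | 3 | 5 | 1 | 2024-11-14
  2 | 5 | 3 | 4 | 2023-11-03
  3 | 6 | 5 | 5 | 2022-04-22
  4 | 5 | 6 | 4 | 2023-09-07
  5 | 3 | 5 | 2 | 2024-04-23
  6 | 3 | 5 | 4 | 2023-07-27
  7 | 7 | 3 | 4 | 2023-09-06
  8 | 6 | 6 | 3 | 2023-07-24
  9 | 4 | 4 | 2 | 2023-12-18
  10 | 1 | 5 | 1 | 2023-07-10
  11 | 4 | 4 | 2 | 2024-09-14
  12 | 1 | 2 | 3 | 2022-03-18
SELECT p.name, COUNT(*) AS n FROM orders c JOIN customers p ON c.customer_id = p.id GROUP BY p.id, p.name HAVING COUNT(*) >= 3

Execution result:
name | n
Leo Williams | 3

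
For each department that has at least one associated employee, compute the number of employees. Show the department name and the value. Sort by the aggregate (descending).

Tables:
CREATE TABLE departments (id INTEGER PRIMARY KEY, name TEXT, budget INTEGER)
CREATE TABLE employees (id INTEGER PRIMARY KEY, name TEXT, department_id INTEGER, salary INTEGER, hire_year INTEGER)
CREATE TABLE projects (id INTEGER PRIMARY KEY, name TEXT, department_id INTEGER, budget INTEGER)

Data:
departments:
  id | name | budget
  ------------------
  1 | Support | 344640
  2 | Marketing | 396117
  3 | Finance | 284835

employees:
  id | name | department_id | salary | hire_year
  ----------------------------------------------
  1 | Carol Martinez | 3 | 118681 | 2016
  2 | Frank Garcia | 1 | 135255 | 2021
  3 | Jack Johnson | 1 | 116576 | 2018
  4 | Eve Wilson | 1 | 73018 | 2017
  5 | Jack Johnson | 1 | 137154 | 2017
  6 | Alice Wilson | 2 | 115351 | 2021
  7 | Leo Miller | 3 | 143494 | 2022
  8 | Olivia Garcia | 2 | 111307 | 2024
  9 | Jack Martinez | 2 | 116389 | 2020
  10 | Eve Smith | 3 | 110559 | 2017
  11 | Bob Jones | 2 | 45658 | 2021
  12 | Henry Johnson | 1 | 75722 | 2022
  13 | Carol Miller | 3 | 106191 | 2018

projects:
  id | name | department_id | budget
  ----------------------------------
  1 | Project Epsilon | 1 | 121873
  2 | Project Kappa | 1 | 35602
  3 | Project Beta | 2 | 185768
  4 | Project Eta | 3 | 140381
SELECT p.name, COUNT(*) AS n FROM employees c JOIN departments p ON c.department_id = p.id GROUP BY p.id, p.name ORDER BY n DESC

Execution result:
name | n
Support | 5
Marketing | 4
Finance | 4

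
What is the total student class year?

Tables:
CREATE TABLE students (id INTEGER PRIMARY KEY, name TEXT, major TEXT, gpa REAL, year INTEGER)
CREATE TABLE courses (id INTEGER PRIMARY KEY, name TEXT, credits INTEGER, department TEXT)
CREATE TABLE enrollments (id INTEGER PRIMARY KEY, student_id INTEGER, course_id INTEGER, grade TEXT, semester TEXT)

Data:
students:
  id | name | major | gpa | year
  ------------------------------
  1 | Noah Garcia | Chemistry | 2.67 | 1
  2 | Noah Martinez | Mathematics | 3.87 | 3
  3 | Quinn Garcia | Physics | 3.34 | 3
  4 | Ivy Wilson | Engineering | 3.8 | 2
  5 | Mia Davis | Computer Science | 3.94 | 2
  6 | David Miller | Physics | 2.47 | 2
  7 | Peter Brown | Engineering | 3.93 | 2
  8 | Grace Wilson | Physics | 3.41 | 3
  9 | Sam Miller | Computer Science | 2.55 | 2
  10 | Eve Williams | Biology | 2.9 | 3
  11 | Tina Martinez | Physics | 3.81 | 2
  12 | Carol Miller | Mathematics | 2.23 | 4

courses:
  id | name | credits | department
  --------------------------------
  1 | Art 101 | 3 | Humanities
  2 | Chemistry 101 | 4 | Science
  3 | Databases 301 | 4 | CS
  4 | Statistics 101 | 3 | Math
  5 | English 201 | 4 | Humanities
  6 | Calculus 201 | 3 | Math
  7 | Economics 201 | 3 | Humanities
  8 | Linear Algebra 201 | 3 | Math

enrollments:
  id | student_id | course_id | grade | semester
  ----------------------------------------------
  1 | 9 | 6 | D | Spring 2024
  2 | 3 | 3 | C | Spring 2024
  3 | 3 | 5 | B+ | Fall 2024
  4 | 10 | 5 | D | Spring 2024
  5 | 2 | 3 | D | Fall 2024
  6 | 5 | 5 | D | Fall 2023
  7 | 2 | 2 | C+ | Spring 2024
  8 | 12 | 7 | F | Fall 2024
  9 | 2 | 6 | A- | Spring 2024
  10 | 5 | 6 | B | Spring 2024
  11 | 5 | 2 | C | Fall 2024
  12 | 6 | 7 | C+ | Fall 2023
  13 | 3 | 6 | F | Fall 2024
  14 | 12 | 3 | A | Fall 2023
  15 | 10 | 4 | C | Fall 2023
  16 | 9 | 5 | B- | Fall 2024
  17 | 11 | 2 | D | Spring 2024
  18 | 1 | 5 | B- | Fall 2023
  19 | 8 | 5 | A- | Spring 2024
SELECT SUM(year) FROM students

Execution result:
29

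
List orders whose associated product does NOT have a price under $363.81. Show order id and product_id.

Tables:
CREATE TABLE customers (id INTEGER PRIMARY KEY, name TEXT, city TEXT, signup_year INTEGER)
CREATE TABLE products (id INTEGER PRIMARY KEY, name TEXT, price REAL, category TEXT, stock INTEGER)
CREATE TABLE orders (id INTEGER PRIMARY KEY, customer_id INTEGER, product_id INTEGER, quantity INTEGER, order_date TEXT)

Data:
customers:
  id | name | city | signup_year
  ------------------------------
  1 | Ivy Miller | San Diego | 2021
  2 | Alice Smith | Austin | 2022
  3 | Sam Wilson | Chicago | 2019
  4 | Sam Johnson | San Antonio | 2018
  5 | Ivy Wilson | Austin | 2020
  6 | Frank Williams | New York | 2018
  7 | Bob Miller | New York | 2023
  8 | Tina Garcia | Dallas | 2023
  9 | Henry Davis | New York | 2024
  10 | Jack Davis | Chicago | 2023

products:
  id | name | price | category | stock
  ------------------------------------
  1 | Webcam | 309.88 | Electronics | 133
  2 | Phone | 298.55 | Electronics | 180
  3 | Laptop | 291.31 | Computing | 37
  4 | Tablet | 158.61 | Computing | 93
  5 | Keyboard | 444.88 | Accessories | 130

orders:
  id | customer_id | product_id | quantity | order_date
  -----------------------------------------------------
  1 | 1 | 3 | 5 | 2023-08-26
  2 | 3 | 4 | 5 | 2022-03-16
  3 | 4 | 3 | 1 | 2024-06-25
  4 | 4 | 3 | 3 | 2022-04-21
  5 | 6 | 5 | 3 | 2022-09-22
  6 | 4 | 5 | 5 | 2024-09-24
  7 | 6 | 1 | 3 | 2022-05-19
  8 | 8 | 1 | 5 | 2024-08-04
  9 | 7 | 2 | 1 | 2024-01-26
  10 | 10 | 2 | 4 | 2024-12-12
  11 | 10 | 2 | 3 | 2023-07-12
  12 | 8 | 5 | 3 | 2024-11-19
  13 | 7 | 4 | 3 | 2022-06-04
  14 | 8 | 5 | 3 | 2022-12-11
SELECT id, product_id FROM orders WHERE product_id NOT IN (SELECT id FROM products WHERE price < 363.81)

Execution result:
id | product_id
5 | 5
6 | 5
12 | 5
14 | 5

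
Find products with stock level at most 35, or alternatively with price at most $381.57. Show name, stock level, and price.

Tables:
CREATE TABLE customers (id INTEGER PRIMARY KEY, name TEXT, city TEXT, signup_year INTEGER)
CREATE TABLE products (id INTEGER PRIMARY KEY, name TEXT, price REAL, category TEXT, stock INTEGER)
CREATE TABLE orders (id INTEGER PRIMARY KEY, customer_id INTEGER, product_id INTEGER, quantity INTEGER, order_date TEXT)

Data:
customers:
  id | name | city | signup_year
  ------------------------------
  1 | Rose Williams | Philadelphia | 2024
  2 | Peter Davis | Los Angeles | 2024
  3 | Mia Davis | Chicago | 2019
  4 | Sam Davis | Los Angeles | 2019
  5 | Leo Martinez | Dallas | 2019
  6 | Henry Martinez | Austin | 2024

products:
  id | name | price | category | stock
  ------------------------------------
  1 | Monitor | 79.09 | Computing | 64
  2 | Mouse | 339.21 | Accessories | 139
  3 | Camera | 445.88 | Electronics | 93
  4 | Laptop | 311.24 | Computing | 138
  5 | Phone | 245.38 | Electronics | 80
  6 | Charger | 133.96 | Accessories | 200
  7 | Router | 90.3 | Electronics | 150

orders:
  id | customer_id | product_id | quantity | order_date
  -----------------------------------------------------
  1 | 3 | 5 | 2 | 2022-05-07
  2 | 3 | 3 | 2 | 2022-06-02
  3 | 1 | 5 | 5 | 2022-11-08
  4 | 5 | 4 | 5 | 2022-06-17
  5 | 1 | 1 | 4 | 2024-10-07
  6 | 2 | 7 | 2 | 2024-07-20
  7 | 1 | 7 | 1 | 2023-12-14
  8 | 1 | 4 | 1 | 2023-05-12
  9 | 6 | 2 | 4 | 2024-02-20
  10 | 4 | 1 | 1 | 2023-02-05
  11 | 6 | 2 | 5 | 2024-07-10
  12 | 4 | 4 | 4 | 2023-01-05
SELECT name, stock, price FROM products WHERE stock <= 35 OR price <= 381.57

Execution result:
name | stock | price
Monitor | 64 | 79.09
Mouse | 139 | 339.21
Laptop | 138 | 311.24
Phone | 80 | 245.38
Charger | 200 | 133.96
Router | 150 | 90.30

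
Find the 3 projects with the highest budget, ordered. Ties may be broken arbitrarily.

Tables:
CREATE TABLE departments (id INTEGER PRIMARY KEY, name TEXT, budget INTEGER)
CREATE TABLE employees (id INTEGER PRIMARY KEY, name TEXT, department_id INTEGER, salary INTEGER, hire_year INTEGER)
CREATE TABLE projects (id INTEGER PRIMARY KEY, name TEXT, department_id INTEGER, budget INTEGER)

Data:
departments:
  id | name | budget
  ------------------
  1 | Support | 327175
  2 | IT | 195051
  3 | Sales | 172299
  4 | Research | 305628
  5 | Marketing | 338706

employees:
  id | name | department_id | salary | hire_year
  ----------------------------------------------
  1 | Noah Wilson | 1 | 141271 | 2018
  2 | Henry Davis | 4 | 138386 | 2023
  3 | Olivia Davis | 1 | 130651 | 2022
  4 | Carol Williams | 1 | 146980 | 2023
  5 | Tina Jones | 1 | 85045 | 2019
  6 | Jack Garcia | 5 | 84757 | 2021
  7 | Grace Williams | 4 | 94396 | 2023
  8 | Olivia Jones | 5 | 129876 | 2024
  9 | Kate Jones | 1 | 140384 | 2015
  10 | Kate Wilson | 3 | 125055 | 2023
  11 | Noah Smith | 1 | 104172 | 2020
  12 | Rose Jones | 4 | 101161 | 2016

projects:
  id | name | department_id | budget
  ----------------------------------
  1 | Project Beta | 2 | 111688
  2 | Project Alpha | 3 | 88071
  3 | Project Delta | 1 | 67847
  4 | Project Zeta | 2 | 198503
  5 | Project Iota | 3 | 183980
SELECT name, budget FROM projects ORDER BY budget DESC LIMIT 3

Execution result:
name | budget
Project Zeta | 198503
Project Iota | 183980
Project Beta | 111688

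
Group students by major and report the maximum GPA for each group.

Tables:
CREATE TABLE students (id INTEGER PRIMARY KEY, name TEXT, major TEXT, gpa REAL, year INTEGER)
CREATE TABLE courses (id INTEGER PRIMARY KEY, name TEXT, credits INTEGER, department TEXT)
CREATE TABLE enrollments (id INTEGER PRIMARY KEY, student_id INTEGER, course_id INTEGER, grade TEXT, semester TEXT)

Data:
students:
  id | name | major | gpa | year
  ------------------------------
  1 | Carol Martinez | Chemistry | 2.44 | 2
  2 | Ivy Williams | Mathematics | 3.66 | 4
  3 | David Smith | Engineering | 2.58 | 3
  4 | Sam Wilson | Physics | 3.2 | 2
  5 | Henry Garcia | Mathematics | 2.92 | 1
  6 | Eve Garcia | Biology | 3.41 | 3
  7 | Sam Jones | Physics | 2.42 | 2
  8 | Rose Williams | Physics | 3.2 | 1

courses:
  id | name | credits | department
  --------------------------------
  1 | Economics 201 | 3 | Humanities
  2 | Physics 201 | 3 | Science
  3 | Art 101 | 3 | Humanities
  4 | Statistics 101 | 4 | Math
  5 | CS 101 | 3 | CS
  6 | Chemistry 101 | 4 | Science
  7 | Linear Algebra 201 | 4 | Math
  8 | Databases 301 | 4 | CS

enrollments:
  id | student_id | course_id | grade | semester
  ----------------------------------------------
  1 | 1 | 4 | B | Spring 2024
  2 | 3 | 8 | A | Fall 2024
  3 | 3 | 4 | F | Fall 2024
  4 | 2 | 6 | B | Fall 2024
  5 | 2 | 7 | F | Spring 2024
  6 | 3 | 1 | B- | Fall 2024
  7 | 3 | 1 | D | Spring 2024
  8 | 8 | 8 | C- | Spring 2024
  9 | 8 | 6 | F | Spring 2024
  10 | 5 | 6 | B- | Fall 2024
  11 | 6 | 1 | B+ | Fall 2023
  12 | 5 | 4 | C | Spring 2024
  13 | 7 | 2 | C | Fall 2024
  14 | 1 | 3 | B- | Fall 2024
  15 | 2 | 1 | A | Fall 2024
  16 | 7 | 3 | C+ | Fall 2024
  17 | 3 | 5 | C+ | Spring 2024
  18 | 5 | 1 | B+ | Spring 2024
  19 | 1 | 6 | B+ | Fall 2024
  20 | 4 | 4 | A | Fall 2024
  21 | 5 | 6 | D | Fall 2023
SELECT major, MAX(gpa) AS max_gpa FROM students GROUP BY major

Execution result:
major | max_gpa
Biology | 3.41
Chemistry | 2.44
Engineering | 2.58
Mathematics | 3.66
Physics | 3.20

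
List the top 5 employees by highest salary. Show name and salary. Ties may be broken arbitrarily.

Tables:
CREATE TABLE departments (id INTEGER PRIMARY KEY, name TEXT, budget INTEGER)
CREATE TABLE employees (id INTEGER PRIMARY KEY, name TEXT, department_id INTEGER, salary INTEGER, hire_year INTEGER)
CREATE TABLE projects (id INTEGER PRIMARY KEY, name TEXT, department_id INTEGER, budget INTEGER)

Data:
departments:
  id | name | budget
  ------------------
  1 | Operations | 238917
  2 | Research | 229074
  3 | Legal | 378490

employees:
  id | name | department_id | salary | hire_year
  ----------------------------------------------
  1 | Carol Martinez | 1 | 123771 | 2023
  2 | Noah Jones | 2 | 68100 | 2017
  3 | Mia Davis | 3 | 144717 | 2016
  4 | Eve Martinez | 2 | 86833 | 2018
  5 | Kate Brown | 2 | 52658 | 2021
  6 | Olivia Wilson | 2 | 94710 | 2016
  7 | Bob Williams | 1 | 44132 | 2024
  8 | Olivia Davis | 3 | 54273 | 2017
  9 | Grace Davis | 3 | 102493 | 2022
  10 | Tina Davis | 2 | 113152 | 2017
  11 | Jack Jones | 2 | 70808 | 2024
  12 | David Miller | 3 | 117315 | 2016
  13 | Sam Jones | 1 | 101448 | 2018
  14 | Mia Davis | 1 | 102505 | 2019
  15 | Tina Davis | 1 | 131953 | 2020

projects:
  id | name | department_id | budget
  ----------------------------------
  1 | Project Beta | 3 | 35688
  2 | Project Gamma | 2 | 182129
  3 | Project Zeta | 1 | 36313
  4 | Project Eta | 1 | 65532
SELECT name, salary FROM employees ORDER BY salary DESC LIMIT 5

Execution result:
name | salary
Mia Davis | 144717
Tina Davis | 131953
Carol Martinez | 123771
David Miller | 117315
Tina Davis | 113152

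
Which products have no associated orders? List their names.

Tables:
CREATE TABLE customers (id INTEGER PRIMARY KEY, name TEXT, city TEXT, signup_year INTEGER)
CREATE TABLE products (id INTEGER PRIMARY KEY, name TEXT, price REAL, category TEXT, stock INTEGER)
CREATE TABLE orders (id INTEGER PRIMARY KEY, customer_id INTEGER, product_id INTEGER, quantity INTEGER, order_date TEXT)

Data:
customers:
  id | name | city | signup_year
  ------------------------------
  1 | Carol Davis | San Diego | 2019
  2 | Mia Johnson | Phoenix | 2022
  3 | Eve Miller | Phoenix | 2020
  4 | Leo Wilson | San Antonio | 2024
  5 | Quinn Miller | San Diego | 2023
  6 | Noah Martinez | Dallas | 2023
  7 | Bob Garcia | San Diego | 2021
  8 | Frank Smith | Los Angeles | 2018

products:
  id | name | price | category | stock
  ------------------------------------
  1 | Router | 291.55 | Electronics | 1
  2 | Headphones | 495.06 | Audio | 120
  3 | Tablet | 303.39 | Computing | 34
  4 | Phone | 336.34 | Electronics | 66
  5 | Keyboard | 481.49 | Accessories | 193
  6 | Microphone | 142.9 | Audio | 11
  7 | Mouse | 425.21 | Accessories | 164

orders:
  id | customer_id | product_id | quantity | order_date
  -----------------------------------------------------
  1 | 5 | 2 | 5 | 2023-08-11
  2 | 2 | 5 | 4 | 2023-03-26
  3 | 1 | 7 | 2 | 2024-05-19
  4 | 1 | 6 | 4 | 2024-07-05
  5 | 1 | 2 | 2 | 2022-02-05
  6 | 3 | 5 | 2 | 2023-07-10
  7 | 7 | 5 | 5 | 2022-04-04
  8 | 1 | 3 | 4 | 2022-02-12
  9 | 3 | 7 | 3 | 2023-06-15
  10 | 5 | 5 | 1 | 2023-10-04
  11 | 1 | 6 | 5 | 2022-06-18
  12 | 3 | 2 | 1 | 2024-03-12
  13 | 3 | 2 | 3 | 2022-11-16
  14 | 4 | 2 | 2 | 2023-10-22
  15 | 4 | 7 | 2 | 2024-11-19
SELECT p.name FROM products p LEFT JOIN orders c ON c.product_id = p.id WHERE c.id IS NULL

Execution result:
name
Router
Phone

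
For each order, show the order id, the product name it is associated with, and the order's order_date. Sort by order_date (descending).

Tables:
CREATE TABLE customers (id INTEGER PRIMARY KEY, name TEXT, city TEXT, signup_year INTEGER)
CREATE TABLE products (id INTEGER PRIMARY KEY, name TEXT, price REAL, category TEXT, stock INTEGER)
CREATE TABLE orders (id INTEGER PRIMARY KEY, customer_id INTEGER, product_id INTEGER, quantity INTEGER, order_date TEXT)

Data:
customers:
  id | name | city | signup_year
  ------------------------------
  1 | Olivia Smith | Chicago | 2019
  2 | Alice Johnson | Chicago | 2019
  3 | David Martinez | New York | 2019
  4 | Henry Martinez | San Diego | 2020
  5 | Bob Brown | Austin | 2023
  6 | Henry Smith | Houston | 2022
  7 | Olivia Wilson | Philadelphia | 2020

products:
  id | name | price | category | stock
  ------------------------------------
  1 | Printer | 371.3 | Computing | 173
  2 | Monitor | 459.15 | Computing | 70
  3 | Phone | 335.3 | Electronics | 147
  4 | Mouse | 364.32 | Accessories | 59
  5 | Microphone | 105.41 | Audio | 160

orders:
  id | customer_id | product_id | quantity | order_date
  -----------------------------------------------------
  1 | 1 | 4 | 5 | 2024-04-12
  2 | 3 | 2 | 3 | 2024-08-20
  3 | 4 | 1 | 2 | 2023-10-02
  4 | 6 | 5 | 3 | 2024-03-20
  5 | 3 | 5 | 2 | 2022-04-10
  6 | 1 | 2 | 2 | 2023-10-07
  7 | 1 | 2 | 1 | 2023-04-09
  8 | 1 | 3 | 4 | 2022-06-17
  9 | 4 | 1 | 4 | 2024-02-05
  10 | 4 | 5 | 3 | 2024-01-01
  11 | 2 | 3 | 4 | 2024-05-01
SELECT c.id, p.name AS product, c.order_date FROM orders c JOIN products p ON c.product_id = p.id ORDER BY c.order_date DESC

Execution result:
id | product | order_date
2 | Monitor | 2024-08-20
11 | Phone | 2024-05-01
1 | Mouse | 2024-04-12
4 | Microphone | 2024-03-20
9 | Printer | 2024-02-05
10 | Microphone | 2024-01-01
6 | Monitor | 2023-10-07
3 | Printer | 2023-10-02
7 | Monitor | 2023-04-09
8 | Phone | 2022-06-17
5 | Microphone | 2022-04-10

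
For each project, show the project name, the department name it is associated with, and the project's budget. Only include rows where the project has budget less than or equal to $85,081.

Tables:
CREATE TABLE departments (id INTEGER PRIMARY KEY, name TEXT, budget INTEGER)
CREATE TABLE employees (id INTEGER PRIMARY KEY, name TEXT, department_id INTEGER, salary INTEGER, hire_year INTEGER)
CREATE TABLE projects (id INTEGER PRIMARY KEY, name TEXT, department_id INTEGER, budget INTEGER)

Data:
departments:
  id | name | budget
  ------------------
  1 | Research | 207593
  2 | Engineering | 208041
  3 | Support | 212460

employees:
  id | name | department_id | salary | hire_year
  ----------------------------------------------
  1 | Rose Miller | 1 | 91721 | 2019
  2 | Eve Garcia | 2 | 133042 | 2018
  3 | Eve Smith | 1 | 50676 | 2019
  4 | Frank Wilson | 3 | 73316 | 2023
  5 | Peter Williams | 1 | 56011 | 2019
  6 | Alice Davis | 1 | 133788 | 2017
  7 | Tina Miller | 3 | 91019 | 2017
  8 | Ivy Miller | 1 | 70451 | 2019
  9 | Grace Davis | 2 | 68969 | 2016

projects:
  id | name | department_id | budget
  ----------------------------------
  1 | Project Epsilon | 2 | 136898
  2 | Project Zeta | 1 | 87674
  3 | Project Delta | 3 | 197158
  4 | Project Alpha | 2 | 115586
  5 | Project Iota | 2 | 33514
SELECT c.name, p.name AS department, c.budget FROM projects c JOIN departments p ON c.department_id = p.id WHERE c.budget <= 85081

Execution result:
name | department | budget
Project Iota | Engineering | 33514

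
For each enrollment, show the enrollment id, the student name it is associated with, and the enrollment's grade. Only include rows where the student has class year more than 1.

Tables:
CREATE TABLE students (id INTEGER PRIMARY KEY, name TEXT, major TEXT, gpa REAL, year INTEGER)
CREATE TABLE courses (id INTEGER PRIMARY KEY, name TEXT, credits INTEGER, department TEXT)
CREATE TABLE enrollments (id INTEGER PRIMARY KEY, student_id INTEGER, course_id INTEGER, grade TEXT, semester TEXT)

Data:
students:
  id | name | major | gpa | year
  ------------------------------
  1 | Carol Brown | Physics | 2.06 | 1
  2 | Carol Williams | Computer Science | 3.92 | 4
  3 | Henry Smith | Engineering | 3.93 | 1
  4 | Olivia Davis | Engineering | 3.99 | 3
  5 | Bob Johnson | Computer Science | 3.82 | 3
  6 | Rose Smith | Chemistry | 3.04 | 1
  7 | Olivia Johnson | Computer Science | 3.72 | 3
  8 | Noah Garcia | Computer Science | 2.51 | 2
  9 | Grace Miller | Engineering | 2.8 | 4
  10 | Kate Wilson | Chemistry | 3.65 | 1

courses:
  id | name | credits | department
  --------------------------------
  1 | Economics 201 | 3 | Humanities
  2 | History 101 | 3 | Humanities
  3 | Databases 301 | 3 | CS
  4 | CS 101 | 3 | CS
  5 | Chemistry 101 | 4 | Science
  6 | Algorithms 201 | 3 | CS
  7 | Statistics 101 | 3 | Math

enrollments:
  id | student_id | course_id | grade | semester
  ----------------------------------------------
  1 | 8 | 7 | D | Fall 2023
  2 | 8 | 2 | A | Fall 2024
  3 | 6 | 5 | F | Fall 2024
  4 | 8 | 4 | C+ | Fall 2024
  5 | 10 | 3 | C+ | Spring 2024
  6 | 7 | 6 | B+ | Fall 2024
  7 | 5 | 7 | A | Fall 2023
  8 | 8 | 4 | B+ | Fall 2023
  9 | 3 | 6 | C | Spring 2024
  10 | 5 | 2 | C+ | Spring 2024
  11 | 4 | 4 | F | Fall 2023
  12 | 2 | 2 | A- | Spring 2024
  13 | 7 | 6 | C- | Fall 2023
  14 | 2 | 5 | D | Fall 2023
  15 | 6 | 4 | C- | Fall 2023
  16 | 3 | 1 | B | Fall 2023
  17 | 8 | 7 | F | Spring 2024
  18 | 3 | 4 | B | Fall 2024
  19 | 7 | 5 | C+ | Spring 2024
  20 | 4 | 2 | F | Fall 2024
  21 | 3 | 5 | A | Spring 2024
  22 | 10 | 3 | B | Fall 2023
SELECT c.id, p.name AS student, c.grade FROM enrollments c JOIN students p ON c.student_id = p.id WHERE p.year > 1

Execution result:
id | student | grade
1 | Noah Garcia | D
2 | Noah Garcia | A
4 | Noah Garcia | C+
6 | Olivia Johnson | B+
7 | Bob Johnson | A
8 | Noah Garcia | B+
10 | Bob Johnson | C+
11 | Olivia Davis | F
12 | Carol Williams | A-
13 | Olivia Johnson | C-
14 | Carol Williams | D
17 | Noah Garcia | F
19 | Olivia Johnson | C+
20 | Olivia Davis | F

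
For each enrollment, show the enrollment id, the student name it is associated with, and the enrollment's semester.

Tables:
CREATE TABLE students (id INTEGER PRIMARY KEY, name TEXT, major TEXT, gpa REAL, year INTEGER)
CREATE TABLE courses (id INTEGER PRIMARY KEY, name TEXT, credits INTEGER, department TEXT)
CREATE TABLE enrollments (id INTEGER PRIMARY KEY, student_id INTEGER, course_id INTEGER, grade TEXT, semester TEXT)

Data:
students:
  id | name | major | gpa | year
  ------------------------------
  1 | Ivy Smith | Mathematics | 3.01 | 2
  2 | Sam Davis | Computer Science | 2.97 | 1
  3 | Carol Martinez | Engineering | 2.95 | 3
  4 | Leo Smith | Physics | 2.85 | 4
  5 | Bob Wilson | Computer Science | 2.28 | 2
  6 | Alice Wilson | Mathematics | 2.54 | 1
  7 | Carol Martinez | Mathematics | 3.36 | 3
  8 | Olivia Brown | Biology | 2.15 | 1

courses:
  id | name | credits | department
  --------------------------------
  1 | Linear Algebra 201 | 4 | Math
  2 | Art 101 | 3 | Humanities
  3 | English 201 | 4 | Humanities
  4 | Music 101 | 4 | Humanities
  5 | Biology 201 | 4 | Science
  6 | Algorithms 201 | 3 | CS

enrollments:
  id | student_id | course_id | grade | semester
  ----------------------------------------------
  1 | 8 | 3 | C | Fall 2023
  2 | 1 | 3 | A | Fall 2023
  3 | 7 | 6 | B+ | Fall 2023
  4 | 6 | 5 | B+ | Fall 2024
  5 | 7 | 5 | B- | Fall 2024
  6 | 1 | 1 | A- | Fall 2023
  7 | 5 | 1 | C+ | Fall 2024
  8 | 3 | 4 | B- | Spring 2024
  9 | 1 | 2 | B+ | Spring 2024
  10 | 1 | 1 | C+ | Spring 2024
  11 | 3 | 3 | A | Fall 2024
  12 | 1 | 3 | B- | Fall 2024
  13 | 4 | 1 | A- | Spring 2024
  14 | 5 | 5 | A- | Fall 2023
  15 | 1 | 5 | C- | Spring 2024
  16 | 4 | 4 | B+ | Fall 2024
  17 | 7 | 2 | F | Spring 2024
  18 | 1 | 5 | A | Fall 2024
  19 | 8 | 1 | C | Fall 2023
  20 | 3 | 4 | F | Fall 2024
SELECT c.id, p.name AS student, c.semester FROM enrollments c JOIN students p ON c.student_id = p.id

Execution result:
id | student | semester
1 | Olivia Brown | Fall 2023
2 | Ivy Smith | Fall 2023
3 | Carol Martinez | Fall 2023
4 | Alice Wilson | Fall 2024
5 | Carol Martinez | Fall 2024
6 | Ivy Smith | Fall 2023
7 | Bob Wilson | Fall 2024
8 | Carol Martinez | Spring 2024
9 | Ivy Smith | Spring 2024
10 | Ivy Smith | Spring 2024
11 | Carol Martinez | Fall 2024
12 | Ivy Smith | Fall 2024
13 | Leo Smith | Spring 2024
14 | Bob Wilson | Fall 2023
15 | Ivy Smith | Spring 2024
16 | Leo Smith | Fall 2024
17 | Carol Martinez | Spring 2024
18 | Ivy Smith | Fall 2024
19 | Olivia Brown | Fall 2023
20 | Carol Martinez | Fall 2024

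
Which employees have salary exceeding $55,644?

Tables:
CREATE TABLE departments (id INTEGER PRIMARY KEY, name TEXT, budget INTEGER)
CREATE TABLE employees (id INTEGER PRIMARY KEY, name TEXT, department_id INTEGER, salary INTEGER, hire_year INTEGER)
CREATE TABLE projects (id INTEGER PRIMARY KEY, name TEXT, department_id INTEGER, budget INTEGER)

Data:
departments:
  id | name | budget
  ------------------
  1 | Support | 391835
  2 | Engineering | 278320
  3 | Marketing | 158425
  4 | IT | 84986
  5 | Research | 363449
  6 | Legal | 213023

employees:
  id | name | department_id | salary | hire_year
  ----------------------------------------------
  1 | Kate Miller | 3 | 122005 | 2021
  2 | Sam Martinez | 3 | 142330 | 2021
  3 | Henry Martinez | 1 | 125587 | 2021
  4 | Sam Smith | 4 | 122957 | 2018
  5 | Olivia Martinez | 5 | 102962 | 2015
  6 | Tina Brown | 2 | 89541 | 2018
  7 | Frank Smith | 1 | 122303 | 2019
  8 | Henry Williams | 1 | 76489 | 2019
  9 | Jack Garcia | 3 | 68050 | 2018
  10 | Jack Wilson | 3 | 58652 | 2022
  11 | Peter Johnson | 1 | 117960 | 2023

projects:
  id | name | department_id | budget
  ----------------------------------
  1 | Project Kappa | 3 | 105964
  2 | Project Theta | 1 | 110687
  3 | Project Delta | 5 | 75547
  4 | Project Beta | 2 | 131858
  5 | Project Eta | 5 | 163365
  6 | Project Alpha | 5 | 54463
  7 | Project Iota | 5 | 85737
SELECT name, salary FROM employees WHERE salary > 55644

Execution result:
name | salary
Kate Miller | 122005
Sam Martinez | 142330
Henry Martinez | 125587
Sam Smith | 122957
Olivia Martinez | 102962
Tina Brown | 89541
Frank Smith | 122303
Henry Williams | 76489
Jack Garcia | 68050
Jack Wilson | 58652
Peter Johnson | 117960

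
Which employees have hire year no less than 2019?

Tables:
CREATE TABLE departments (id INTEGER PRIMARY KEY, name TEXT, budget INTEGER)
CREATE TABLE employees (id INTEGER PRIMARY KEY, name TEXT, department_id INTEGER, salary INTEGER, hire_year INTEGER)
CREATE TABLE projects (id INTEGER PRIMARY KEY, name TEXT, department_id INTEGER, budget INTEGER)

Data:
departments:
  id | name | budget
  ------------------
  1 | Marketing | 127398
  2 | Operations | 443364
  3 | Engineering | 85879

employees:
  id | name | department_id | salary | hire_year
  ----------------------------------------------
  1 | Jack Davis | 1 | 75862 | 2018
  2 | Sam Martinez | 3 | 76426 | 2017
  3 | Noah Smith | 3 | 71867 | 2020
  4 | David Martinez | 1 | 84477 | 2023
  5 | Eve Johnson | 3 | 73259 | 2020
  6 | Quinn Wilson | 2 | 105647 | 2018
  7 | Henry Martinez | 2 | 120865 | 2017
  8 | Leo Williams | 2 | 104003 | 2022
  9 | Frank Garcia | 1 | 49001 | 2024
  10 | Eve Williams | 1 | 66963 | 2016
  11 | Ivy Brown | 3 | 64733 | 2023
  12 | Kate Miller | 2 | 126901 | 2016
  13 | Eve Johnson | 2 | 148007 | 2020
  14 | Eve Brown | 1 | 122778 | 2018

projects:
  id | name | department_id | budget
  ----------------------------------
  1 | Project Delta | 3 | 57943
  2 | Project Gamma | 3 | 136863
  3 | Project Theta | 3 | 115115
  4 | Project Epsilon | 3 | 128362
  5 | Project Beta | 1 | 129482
SELECT name, hire_year FROM employees WHERE hire_year >= 2019

Execution result:
name | hire_year
Noah Smith | 2020
David Martinez | 2023
Eve Johnson | 2020
Leo Williams | 2022
Frank Garcia | 2024
Ivy Brown | 2023
Eve Johnson | 2020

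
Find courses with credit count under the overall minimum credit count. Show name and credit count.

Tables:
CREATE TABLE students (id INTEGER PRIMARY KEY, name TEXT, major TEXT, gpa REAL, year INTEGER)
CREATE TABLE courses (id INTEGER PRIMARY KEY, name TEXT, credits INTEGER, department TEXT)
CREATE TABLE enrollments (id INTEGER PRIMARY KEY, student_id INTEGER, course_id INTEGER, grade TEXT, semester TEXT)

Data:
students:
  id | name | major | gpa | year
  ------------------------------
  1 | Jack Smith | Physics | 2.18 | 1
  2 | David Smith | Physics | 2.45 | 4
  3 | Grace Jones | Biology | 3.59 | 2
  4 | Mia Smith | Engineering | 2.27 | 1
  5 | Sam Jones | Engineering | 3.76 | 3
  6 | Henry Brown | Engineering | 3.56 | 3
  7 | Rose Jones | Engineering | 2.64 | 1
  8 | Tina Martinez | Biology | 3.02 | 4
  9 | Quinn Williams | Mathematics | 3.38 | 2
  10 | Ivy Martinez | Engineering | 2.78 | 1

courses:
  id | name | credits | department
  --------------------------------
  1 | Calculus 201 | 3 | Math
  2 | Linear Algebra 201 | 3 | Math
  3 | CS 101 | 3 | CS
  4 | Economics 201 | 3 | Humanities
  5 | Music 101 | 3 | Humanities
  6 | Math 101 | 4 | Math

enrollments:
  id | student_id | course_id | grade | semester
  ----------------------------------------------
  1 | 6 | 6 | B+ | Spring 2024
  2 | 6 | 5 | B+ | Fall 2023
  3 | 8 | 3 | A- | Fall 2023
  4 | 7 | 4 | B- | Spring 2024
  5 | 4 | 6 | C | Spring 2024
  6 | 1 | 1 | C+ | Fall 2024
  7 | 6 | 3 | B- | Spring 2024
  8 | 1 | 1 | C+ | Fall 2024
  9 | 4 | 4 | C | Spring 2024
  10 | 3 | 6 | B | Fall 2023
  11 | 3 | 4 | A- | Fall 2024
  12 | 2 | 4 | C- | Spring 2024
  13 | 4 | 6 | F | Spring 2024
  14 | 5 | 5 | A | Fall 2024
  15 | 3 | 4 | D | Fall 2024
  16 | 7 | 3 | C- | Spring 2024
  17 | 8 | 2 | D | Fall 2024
SELECT name, credits FROM courses WHERE credits < (SELECT MIN(credits) FROM courses)

Execution result:
(no rows)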